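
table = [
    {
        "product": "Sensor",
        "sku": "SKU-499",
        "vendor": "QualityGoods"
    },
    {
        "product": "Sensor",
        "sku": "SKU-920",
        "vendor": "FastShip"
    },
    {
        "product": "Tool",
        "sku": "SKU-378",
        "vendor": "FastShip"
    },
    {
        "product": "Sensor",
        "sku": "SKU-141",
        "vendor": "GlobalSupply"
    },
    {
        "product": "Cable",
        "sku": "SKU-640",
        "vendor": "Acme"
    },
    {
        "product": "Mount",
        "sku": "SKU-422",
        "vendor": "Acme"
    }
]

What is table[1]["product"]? "Sensor"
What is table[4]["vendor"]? "Acme"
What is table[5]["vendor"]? "Acme"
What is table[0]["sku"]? "SKU-499"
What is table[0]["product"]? "Sensor"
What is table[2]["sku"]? "SKU-378"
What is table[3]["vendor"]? "GlobalSupply"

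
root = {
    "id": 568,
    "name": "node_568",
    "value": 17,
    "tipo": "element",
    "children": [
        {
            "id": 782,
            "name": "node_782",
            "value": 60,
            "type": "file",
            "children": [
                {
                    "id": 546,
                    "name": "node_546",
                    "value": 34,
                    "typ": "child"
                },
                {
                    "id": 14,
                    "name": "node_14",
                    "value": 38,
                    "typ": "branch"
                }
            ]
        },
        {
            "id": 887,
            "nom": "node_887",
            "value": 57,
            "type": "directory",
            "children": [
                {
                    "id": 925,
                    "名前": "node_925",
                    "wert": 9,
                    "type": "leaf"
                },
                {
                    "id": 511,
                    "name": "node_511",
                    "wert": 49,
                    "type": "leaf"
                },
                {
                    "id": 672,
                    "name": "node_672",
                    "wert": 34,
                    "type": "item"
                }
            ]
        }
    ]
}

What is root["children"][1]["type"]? "directory"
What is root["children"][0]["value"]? 60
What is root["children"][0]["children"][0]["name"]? "node_546"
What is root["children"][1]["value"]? 57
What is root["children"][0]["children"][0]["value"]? 34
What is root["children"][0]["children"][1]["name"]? "node_14"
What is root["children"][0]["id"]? 782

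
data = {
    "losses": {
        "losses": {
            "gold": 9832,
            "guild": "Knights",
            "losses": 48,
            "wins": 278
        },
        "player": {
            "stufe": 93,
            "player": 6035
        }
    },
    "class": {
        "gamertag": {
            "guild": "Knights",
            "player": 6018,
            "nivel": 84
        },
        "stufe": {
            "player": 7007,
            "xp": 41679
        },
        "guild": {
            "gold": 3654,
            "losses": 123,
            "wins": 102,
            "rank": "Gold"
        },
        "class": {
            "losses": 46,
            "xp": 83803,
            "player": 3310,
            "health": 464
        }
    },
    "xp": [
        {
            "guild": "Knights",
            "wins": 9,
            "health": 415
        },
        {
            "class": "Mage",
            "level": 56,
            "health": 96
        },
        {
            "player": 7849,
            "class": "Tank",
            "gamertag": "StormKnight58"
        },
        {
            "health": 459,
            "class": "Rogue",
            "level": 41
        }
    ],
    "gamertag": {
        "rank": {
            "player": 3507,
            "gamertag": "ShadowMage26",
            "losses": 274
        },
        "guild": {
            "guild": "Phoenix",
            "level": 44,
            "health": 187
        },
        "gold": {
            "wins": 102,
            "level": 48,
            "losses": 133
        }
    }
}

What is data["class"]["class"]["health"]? 464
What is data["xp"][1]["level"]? 56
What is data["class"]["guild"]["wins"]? 102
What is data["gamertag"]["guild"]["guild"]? "Phoenix"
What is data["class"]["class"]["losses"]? 46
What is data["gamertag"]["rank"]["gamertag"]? "ShadowMage26"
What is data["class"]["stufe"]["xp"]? 41679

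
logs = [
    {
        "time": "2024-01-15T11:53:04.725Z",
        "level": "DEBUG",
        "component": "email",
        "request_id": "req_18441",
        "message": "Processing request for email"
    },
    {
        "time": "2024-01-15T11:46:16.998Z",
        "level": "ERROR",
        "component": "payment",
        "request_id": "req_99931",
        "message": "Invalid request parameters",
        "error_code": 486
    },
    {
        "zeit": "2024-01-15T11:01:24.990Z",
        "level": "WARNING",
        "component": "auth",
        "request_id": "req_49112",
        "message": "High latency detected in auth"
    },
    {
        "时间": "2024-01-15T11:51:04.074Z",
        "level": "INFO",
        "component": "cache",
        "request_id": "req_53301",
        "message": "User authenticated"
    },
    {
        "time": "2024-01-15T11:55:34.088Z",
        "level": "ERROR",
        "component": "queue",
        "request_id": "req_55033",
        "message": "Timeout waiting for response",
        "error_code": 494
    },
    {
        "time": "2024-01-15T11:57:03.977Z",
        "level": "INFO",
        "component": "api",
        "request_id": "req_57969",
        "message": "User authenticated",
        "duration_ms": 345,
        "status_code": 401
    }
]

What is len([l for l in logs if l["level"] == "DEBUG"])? 1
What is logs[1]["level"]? "ERROR"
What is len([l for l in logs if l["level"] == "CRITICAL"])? 0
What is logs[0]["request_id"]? "req_18441"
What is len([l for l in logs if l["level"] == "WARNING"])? 1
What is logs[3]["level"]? "INFO"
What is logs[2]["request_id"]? "req_49112"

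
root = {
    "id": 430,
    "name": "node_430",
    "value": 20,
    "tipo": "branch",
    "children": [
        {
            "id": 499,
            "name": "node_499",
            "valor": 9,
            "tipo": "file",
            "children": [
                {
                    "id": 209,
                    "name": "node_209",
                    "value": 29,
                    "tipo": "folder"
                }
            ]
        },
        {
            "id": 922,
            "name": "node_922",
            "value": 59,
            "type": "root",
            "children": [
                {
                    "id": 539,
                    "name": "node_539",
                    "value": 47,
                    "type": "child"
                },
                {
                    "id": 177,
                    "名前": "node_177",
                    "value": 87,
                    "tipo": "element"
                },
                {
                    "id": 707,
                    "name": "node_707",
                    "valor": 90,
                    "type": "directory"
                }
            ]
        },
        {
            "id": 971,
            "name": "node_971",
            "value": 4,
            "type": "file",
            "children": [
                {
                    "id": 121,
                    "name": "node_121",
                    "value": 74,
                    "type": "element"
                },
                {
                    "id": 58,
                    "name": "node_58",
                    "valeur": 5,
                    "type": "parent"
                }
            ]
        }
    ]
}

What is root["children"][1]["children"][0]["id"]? 539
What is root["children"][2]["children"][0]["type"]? "element"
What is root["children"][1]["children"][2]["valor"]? 90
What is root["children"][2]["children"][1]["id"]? 58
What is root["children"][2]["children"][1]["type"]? "parent"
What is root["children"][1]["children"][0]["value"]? 47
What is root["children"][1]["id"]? 922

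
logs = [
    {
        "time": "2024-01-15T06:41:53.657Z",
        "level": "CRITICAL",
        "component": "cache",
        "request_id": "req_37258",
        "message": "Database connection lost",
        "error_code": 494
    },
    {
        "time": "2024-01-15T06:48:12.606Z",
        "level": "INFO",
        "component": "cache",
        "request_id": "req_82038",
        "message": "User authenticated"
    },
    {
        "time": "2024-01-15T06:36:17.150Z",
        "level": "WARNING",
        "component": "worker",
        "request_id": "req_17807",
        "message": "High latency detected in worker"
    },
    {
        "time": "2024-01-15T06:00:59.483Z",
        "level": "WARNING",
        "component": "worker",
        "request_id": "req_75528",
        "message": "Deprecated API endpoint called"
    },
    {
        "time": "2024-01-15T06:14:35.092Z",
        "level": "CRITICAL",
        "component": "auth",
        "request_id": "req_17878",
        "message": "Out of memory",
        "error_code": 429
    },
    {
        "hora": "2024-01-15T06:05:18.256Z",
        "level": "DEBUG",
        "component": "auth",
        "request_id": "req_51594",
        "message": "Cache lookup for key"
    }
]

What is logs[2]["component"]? "worker"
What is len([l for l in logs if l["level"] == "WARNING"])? 2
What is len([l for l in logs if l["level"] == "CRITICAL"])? 2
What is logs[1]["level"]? "INFO"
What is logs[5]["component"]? "auth"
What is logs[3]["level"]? "WARNING"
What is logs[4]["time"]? "2024-01-15T06:14:35.092Z"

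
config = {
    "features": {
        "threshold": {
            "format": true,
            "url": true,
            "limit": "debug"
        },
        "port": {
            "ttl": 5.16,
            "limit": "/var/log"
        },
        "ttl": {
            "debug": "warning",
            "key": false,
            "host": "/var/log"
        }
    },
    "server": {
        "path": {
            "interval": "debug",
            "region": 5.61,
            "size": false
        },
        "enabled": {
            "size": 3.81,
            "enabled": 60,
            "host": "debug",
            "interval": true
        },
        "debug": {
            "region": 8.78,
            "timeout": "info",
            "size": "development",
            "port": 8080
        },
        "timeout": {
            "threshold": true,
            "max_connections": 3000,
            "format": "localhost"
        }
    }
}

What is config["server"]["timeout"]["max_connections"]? 3000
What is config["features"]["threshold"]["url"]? True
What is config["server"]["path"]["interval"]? "debug"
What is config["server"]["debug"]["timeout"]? "info"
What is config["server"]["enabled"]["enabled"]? 60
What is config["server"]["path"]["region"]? 5.61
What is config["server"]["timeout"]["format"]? "localhost"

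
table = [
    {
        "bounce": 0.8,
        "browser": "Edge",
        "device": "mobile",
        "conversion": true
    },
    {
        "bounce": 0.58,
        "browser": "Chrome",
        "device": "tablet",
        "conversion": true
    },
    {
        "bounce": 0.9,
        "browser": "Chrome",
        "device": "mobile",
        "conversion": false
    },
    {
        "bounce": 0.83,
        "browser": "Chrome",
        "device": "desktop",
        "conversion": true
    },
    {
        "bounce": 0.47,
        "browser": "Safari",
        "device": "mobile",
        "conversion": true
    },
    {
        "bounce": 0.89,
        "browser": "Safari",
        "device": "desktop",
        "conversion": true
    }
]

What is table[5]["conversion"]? True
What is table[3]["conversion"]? True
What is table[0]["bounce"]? 0.8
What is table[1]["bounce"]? 0.58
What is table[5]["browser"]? "Safari"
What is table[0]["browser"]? "Edge"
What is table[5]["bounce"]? 0.89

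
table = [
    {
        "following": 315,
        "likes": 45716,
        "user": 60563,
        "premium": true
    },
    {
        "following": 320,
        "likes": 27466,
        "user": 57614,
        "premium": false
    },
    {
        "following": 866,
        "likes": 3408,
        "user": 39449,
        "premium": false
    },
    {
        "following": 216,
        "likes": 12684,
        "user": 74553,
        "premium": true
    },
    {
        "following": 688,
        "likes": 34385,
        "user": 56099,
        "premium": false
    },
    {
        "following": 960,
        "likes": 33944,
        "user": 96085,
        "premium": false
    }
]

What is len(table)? 6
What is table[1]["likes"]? 27466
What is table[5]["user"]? 96085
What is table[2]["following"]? 866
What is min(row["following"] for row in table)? 216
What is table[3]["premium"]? True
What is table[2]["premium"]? False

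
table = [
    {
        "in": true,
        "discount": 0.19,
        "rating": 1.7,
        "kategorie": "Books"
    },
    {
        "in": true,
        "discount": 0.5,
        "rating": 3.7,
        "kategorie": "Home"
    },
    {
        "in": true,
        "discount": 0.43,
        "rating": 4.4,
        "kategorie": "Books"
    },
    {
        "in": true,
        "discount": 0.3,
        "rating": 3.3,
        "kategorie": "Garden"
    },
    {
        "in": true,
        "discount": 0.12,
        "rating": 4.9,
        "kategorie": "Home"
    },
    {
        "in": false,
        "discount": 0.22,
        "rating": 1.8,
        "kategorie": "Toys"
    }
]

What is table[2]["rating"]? 4.4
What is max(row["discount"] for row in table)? 0.5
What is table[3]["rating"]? 3.3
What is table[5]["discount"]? 0.22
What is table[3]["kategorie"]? "Garden"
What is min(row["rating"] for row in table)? 1.7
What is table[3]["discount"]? 0.3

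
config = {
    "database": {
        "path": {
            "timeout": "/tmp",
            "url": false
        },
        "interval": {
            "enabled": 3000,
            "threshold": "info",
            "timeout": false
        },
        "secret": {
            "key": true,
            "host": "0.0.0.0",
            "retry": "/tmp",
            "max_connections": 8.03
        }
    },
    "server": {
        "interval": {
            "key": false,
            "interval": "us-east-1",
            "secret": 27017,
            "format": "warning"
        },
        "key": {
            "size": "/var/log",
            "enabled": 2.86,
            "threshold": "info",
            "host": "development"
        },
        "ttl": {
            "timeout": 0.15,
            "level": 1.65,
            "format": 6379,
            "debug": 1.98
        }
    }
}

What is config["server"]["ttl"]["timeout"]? 0.15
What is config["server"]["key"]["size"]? "/var/log"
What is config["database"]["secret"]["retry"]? "/tmp"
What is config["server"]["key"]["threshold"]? "info"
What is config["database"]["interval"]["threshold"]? "info"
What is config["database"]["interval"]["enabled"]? 3000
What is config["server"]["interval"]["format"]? "warning"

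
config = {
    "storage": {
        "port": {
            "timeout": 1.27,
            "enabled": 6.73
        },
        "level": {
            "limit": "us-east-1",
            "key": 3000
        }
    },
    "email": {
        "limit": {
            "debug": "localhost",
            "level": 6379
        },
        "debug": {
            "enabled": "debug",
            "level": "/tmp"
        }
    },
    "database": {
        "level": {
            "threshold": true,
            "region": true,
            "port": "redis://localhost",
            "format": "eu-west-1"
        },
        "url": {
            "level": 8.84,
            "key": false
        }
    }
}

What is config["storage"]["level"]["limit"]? "us-east-1"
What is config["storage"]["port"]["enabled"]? 6.73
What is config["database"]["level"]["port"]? "redis://localhost"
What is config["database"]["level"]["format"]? "eu-west-1"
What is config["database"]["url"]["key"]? False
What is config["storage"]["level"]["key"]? 3000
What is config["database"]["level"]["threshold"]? True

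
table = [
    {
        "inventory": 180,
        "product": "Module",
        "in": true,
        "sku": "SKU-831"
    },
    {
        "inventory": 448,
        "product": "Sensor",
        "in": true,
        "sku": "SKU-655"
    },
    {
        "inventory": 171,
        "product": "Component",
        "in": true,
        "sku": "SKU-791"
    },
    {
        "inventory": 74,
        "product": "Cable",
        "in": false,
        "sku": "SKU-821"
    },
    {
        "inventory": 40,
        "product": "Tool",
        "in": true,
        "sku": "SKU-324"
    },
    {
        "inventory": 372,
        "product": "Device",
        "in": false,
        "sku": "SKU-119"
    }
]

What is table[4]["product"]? "Tool"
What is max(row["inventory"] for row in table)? 448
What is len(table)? 6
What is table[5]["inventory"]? 372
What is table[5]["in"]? False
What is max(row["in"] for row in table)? True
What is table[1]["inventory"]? 448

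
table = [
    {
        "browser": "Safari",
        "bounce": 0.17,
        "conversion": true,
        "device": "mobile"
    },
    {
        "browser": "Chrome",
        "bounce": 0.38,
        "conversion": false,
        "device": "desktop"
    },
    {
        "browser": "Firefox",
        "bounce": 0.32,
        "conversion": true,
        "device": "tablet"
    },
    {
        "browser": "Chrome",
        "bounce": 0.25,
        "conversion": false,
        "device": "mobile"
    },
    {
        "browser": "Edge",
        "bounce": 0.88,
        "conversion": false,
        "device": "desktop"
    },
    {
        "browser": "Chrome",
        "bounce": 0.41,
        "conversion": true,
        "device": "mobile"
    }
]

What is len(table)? 6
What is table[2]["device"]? "tablet"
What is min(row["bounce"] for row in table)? 0.17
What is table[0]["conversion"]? True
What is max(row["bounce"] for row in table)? 0.88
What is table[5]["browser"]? "Chrome"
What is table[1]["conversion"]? False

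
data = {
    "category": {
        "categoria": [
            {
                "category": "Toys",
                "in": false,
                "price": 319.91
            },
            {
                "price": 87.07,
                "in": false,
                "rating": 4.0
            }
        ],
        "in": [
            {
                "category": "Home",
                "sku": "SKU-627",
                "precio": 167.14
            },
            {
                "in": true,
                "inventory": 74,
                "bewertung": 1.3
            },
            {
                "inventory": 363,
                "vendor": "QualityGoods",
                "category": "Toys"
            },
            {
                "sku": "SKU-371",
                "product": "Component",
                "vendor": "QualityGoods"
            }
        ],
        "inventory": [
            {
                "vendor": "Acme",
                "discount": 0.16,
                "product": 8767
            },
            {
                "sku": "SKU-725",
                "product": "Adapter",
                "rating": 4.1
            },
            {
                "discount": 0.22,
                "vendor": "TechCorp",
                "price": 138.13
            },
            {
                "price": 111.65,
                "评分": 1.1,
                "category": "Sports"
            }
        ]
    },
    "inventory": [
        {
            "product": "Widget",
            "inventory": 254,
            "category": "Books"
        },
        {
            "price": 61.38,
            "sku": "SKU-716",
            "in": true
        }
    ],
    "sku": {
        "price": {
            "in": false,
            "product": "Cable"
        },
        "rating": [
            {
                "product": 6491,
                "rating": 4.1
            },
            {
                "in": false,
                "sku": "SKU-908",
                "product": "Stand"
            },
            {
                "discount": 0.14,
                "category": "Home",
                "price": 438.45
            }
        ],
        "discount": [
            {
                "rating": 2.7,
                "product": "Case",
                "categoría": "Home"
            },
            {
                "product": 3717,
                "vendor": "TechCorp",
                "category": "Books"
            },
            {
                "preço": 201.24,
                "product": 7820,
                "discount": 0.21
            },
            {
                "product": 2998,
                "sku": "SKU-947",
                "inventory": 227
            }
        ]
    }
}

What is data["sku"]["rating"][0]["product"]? 6491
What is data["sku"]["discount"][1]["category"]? "Books"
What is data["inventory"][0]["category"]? "Books"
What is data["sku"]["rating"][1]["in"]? False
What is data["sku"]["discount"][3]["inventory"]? 227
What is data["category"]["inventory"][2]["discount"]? 0.22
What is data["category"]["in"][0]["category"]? "Home"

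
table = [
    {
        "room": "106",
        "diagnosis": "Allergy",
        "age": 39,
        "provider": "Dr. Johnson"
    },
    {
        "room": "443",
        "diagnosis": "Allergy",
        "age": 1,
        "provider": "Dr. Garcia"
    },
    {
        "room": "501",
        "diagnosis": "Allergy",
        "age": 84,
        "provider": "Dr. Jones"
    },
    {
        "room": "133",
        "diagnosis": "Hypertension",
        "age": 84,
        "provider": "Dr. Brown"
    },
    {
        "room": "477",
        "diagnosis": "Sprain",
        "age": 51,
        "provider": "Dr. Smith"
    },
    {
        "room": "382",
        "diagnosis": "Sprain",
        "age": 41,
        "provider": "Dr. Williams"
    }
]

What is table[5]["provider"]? "Dr. Williams"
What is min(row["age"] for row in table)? 1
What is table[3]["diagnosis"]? "Hypertension"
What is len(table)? 6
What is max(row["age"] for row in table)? 84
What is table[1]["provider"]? "Dr. Garcia"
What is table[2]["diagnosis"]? "Allergy"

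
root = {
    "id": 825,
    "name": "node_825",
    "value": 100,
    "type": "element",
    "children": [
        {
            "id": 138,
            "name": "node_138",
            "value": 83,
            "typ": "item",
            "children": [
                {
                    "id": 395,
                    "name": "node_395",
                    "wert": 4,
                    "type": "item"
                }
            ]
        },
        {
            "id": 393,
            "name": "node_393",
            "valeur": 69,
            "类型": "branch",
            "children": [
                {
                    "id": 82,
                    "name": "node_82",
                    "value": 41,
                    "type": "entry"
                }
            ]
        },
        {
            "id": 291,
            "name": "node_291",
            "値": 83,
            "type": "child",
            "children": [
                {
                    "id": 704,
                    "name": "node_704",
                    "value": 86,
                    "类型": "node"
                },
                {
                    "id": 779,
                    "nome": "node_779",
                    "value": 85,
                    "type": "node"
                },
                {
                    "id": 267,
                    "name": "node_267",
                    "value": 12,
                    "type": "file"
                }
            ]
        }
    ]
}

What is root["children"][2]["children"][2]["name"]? "node_267"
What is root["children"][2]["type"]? "child"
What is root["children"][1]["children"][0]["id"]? 82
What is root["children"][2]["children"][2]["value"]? 12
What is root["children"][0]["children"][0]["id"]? 395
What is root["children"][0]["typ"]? "item"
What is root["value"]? 100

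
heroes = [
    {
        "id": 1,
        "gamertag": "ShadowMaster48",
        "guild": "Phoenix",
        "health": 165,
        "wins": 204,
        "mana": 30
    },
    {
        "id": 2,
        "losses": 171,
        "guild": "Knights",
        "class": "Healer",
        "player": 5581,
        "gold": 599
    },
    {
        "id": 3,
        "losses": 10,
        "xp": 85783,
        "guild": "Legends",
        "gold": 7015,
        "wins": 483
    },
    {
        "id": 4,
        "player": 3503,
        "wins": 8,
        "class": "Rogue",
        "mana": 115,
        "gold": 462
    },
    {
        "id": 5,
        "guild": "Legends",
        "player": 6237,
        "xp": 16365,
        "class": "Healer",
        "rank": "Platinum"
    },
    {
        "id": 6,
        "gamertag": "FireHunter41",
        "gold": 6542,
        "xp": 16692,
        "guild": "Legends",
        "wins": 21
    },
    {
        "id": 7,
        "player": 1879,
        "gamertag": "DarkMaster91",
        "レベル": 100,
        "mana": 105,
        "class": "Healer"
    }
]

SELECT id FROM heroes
[1, 2, 3, 4, 5, 6, 7]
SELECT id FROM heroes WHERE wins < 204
[4, 6]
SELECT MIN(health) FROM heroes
165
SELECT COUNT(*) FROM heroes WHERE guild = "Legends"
3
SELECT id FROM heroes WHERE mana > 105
[4]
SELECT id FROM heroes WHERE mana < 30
[]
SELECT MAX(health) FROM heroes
165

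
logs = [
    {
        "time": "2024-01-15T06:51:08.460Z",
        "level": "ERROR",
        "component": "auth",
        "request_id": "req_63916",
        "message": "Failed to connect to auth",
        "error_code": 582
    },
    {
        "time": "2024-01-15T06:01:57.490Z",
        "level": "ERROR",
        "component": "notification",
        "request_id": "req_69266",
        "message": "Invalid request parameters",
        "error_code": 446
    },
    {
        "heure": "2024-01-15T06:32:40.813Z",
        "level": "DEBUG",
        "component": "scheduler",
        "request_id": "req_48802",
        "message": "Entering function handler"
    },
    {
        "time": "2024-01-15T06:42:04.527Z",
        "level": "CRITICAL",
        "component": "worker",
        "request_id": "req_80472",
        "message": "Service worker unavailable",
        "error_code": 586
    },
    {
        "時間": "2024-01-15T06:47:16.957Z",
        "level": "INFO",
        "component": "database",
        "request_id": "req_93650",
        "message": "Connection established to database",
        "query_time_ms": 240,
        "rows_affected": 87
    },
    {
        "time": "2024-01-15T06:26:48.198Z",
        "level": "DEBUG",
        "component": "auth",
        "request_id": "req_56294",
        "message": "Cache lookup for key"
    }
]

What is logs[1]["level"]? "ERROR"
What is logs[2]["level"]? "DEBUG"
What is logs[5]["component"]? "auth"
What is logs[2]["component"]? "scheduler"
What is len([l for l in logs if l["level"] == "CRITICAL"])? 1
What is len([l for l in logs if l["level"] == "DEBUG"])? 2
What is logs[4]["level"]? "INFO"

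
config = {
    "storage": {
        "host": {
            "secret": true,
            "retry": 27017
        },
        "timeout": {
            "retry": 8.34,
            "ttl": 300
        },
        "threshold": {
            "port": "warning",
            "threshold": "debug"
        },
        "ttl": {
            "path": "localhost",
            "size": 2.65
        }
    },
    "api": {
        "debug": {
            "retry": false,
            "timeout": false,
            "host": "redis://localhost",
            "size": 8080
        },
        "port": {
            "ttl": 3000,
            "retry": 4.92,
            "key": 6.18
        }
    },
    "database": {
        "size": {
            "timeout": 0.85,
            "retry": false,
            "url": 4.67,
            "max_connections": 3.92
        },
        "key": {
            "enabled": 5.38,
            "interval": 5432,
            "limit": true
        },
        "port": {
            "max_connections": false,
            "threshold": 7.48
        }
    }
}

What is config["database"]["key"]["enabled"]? 5.38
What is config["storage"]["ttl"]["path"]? "localhost"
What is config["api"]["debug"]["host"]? "redis://localhost"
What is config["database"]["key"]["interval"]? 5432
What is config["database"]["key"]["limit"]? True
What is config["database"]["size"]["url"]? 4.67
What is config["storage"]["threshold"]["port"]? "warning"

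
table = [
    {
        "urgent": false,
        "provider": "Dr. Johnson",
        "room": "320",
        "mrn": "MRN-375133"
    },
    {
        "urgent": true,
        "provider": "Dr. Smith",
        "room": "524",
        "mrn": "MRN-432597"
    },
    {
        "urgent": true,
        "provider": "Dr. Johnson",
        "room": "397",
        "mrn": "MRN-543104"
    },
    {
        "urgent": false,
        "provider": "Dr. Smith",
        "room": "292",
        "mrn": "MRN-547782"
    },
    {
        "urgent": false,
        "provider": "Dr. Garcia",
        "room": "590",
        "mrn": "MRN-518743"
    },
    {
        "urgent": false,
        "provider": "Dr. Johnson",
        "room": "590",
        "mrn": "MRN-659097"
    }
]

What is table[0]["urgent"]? False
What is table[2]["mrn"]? "MRN-543104"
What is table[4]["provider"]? "Dr. Garcia"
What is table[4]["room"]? "590"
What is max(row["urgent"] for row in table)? True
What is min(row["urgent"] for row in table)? False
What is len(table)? 6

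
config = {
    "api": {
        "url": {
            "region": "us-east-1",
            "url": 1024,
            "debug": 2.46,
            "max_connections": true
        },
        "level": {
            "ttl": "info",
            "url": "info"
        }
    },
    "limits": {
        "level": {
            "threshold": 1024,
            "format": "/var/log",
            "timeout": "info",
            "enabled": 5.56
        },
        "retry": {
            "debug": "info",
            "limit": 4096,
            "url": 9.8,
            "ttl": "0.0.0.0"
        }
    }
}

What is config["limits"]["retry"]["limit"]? 4096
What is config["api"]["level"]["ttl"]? "info"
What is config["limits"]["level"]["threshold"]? 1024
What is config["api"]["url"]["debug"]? 2.46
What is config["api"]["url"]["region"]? "us-east-1"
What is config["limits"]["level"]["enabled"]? 5.56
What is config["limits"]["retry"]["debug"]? "info"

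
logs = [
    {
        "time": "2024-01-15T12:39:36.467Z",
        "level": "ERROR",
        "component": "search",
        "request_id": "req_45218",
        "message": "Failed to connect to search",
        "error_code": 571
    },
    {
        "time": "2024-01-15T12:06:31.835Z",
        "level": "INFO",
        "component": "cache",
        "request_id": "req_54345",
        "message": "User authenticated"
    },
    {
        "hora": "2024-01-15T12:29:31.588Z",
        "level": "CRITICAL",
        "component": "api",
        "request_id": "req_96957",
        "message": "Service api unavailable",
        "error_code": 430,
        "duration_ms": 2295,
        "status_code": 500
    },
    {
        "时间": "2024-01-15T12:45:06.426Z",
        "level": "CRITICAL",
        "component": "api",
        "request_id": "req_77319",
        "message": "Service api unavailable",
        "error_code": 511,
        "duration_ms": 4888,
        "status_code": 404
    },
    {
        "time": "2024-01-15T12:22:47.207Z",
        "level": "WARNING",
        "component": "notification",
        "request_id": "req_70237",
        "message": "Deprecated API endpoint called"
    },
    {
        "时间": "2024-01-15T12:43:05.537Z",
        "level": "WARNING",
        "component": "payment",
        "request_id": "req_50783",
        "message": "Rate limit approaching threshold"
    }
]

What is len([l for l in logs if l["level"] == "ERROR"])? 1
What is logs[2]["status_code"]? 500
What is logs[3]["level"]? "CRITICAL"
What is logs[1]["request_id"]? "req_54345"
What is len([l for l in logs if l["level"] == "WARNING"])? 2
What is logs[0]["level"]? "ERROR"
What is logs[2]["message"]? "Service api unavailable"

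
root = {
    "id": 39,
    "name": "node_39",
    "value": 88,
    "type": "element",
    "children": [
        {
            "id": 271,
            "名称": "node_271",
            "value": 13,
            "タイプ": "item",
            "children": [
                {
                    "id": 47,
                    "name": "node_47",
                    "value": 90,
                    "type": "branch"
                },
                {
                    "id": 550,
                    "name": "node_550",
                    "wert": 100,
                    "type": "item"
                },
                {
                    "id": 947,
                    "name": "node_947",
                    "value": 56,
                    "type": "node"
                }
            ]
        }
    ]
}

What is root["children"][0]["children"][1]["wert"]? 100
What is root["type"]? "element"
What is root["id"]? 39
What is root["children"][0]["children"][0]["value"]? 90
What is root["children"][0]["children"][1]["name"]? "node_550"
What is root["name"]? "node_39"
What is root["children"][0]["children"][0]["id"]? 47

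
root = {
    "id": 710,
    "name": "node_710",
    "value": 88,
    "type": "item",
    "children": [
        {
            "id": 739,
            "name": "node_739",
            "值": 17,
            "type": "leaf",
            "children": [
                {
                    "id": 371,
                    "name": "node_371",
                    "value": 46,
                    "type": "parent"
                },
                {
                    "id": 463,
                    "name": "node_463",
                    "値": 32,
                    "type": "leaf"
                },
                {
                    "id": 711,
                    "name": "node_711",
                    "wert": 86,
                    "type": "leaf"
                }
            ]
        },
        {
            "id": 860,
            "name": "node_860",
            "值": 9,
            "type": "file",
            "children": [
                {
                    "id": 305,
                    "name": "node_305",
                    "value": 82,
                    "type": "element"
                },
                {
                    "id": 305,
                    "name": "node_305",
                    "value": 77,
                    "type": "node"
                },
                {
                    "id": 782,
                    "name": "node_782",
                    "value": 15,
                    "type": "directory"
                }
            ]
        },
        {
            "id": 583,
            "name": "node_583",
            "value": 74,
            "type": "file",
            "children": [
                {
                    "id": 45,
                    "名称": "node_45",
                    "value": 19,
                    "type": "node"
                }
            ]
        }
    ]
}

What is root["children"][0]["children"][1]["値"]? 32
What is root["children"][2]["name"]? "node_583"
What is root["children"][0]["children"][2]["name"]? "node_711"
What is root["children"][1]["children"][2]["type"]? "directory"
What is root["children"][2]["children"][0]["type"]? "node"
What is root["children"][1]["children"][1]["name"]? "node_305"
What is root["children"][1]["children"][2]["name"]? "node_782"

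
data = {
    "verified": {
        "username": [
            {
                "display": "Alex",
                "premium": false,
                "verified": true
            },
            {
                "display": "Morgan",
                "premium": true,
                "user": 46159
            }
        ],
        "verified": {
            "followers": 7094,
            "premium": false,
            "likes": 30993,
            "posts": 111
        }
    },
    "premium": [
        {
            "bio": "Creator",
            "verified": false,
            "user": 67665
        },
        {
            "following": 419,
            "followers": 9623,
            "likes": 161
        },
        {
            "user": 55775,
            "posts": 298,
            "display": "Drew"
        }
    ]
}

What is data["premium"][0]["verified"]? False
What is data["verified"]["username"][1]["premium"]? True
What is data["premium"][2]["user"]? 55775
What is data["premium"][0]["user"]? 67665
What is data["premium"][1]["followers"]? 9623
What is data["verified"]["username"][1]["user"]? 46159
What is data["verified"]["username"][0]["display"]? "Alex"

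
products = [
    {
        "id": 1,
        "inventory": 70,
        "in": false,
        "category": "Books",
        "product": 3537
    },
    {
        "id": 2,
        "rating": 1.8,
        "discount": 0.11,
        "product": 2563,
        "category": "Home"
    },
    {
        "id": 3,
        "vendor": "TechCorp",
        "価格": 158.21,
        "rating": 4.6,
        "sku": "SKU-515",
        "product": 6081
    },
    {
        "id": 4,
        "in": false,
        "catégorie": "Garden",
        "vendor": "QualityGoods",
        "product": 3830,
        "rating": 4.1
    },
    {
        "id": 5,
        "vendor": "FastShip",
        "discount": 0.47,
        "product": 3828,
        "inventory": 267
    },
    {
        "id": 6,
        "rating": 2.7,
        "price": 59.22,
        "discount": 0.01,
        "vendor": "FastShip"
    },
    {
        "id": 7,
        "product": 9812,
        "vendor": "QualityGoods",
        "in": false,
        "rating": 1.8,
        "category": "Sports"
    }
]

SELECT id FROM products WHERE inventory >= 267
[5]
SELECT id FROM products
[1, 2, 3, 4, 5, 6, 7]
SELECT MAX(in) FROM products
False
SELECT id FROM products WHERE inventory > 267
[]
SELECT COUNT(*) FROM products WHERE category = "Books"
1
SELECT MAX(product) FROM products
9812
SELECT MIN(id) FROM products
1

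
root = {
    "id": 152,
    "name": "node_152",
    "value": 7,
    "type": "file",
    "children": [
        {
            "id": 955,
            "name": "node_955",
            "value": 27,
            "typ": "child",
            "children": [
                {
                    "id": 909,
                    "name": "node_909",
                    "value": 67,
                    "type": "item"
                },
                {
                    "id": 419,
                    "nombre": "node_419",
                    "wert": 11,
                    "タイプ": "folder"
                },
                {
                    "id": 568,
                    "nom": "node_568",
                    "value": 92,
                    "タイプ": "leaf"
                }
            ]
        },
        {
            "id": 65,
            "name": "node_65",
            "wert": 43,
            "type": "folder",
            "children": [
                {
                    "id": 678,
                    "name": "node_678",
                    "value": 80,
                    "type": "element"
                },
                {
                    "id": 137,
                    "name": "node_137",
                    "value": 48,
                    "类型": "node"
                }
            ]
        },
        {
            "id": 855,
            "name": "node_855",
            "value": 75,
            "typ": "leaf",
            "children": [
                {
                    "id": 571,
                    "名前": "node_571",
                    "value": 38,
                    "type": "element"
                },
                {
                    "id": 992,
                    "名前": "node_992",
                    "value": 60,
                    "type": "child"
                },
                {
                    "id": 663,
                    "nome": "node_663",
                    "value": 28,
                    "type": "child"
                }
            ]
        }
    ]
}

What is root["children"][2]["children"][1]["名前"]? "node_992"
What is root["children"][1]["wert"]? 43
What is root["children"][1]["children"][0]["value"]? 80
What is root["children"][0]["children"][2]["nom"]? "node_568"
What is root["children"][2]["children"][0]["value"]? 38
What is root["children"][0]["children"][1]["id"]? 419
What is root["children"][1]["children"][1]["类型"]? "node"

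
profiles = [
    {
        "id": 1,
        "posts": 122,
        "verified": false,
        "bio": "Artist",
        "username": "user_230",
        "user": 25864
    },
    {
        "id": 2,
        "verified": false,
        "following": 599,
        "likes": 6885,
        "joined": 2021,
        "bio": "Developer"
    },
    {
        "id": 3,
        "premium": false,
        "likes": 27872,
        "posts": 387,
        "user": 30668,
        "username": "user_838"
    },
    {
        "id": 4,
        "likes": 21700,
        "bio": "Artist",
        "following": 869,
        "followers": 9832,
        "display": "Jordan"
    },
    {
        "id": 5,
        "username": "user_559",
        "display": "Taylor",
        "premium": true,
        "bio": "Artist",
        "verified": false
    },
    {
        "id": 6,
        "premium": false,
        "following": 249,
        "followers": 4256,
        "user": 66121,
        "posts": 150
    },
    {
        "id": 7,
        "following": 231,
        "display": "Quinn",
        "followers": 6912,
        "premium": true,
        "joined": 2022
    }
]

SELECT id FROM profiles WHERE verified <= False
[1, 2, 5]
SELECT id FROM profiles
[1, 2, 3, 4, 5, 6, 7]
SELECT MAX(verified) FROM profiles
False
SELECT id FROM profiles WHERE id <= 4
[1, 2, 3, 4]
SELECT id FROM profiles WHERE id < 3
[1, 2]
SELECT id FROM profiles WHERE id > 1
[2, 3, 4, 5, 6, 7]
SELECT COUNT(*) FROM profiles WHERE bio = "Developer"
1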